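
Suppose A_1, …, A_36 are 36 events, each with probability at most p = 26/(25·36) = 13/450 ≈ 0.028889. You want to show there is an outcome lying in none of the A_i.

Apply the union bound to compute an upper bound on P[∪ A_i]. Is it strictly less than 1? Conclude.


Union bound: P[∪_{i=1}^{36} A_i] ≤ Σ_i P[A_i] ≤ 36·p = 36·(13/450) = 26/25.
Numerically: 26/25 ≈ 1.040000.
Is 26/25 < 1? NO.
Since the bound 26/25 is ≥ 1, the union bound is uninformative here; it does NOT by itself certify existence.

36·p = 26/25 ≈ 1.040000; existence NOT certified by the union bound.


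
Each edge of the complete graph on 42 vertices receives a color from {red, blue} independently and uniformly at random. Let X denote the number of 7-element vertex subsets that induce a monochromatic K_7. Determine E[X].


Let X = Σ_S X_S over the C(42, 7) = 26978328 subsets S of size 7, where X_S = 1 if the K_7 on S is monochromatic.
For a fixed S, the K_7 on S has C(7, 2) = 21 edges. P[all 21 edges red] = (1/2)^21, and likewise for blue, so P[monochromatic] = 2·(1/2)^21 = 2^{1 − 21} = 1/1048576.
Summing: E[X] = C(42, 7) · 2^{1 − 21} = 26978328 · 1/1048576 = 3372291/131072.
Numerically: E[X] ≈ 25.729.

E[X] = C(42,7)·2^(1−C(7,2)) = 3372291/131072 ≈ 25.729.


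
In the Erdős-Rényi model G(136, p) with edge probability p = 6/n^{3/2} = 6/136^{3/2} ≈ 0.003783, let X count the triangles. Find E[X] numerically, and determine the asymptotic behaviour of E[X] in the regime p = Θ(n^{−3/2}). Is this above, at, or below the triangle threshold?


Number of potential triangles: C(136, 3) = 410040.
Each occurs with probability p³ ≈ (0.003783)³ ≈ 5.414130e-08.
By linearity: E[X] = C(136, 3)·p³ ≈ 410040 · 5.414130e-08 ≈ 0.0222.
Since α = 3/2 > 1, p = c/n^{3/2} = o(1/n) is below the triangle threshold p ~ 1/n. Asymptotically E[X] ~ (c³/6)·n^{3(1−α)} = (6³/6)·n^{-1.5} → 0, so by Markov's inequality G has no triangles w.h.p.

E[X] ≈ 0.0222; in regime p = Θ(1/n^{3/2}) E[X] tends to 0 (below the triangle threshold p ~ 1/n).


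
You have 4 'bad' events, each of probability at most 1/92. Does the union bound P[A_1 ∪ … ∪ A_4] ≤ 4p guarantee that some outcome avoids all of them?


Union bound: P[∪_{i=1}^{4} A_i] ≤ Σ_i P[A_i] ≤ 4·p = 4·(1/92) = 1/23.
Numerically: 1/23 ≈ 0.0434783.
Is 1/23 < 1? YES.
Since P[∪ A_i] ≤ 1/23 < 1, the complement has P[∩ A_i^c] ≥ 1 − 1/23 = 22/23 > 0, so some outcome avoids every A_i.

4·p = 1/23 ≈ 0.0434783; existence CERTIFIED by the union bound.


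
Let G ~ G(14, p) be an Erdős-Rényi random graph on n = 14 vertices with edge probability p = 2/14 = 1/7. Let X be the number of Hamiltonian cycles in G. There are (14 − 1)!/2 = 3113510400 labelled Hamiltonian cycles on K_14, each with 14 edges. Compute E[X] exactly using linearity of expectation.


K_14 has (14 − 1)!/2 = 3113510400 labelled Hamiltonian cycles.
For each such Hamiltonian cycle H, let X_H = 1 if all 14 edges of H are present in G. Then P[X_H = 1] = p^{14} = (1/7)^{14} = 1/678223072849.
Summing the indicators: E[X] = Σ_H E[X_H] = 3113510400 · p^{14} = 3113510400 · 1/678223072849 = 444787200/96889010407.
Numerically: E[X] ≈ 0.0045907.

E[X] = 3113510400 · (1/7)^{14} = 444787200/96889010407 ≈ 0.0045907.


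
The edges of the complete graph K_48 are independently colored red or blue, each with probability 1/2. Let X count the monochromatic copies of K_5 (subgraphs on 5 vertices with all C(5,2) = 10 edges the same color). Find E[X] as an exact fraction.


Let X = Σ_S X_S over the C(48, 5) = 1712304 subsets S of size 5, where X_S = 1 if the K_5 on S is monochromatic.
For a fixed S, the K_5 on S has C(5, 2) = 10 edges. P[all 10 edges red] = (1/2)^10, and likewise for blue, so P[monochromatic] = 2·(1/2)^10 = 2^{1 − 10} = 1/512.
By linearity: E[X] = C(48, 5) · 2^{1 − 10} = 1712304 · 1/512 = 107019/32.
Numerically: E[X] ≈ 3344.34375.

E[X] = C(48,5)·2^(1−C(5,2)) = 107019/32 ≈ 3344.34375.


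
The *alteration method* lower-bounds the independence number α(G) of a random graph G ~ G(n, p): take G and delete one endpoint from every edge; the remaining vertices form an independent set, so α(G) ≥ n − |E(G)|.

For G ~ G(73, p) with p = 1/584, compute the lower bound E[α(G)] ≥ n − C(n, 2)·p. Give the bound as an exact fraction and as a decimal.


E[|E(G)|] = C(73, 2)·p = 2628 · (1/584) = 9/2.
E[α(G)] ≥ n − E[|E(G)|] = 73 − 9/2 = 137/2.
Numerically: ≈ 68.5000.
(This is only a lower bound; the true E[α(G)] may be larger.)

E[α(G)] ≥ 137/2 ≈ 68.5000.


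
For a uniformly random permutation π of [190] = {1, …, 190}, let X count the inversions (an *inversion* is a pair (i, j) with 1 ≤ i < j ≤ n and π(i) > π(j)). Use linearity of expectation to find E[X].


Write X = Σ X_I over the C(190, 2) = 17955 pairs i < j, with X_I the indicator of one inversion.
There are 17955 indicators.
For each fixed pair i < j, the values π(i) and π(j) are two distinct elements of {1, …, 190} in uniformly random order; by symmetry P[π(i) > π(j)] = 1/2.
By linearity: E[X] = 17955 · (1/2) = C(190, 2) · (1/2) = 17955/2 = 17955/2 ≈ 8977.500.

E[X] = 17955/2 = 8977.500.


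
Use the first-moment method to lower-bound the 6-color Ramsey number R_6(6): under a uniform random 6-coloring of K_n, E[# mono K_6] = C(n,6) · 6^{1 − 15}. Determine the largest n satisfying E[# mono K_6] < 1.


We need C(n, 6) · 6^{1 − 15} < 1, i.e. C(n, 6) < 6^{15 − 1} = 78364164096.
Check values of n near the boundary:
  n = 193: C(193, 6) = 66364016544; 66364016544 < 78364164096? YES
  n = 194: C(194, 6) = 68482017072; 68482017072 < 78364164096? YES
  n = 195: C(195, 6) = 70656049360; 70656049360 < 78364164096? YES
  n = 196: C(196, 6) = 72887293024; 72887293024 < 78364164096? YES
  n = 197: C(197, 6) = 75176946208; 75176946208 < 78364164096? YES
  n = 198: C(198, 6) = 77526225777; 77526225777 < 78364164096? YES
  n = 199: C(199, 6) = 79936367511; 79936367511 < 78364164096? NO
  n = 200: C(200, 6) = 82408626300; 82408626300 < 78364164096? NO
The largest n with C(n, 6) < 78364164096 is n = 198 (where E[X] = 25842075259/26121388032 ≈ 0.989). Hence R_6(6) > 198, i.e. R_6(6) ≥ 199.

Largest n = 198; hence R_6(6) > 198.


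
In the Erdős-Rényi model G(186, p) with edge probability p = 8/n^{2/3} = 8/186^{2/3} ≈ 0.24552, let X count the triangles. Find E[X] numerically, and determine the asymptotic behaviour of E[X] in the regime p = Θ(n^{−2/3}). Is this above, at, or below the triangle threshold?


Number of potential triangles: C(186, 3) = 1055240.
Each occurs with probability p³ ≈ (0.24552)³ ≈ 1.4799399e-02.
By linearity: E[X] = C(186, 3)·p³ ≈ 1055240 · 1.4799399e-02 ≈ 15616.91756.
Since α = 2/3 < 1, p = c/n^{2/3} ≫ 1/n is above the triangle threshold p ~ 1/n. Asymptotically E[X] ~ (c³/6)·n^{3(1−α)} = (8³/6)·n^{1} → ∞; triangles are abundant w.h.p.

E[X] ≈ 15616.91756; in regime p = Θ(1/n^{2/3}) E[X] diverges (above the triangle threshold p ~ 1/n).


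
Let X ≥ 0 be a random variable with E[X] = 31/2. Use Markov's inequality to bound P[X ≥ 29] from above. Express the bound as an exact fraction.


μ = E[X] = 31/2, a = 29.
Markov: P[X ≥ 29] ≤ μ/a = (31/2)/29 = 31/58.
Numerically: ≈ 0.5345.
(Since a = 29 > μ = 15.5000, the bound 31/58 is < 1 and informative.)

P[X ≥ 29] ≤ 31/58 ≈ 0.5345.


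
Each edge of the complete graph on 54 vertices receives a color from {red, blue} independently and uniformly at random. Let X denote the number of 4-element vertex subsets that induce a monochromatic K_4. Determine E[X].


Let X = Σ_S X_S over the C(54, 4) = 316251 subsets S of size 4, where X_S = 1 if the K_4 on S is monochromatic.
For a fixed S, the K_4 on S has C(4, 2) = 6 edges. P[all 6 edges red] = (1/2)^6, and likewise for blue, so P[monochromatic] = 2·(1/2)^6 = 2^{1 − 6} = 1/32.
By linearity: E[X] = C(54, 4) · 2^{1 − 6} = 316251 · 1/32 = 316251/32.
Numerically: E[X] ≈ 9882.84375.

E[X] = C(54,4)·2^(1−C(4,2)) = 316251/32 ≈ 9882.84375.


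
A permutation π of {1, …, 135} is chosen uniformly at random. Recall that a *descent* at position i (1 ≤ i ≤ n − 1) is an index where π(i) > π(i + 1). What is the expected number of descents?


Write X = Σ X_I over i = 1, …, 134, with X_I the indicator of one descent.
There are 134 indicators.
For each fixed i, the pair (π(i), π(i+1)) is a uniformly random ordered pair of distinct values from {1, …, 135}; by symmetry P[π(i) > π(i+1)] = 1/2.
By linearity: E[X] = 134 · (1/2) = (135 − 1) · (1/2) = 67 ≈ 67.000.

E[X] = 67 = 67.000.


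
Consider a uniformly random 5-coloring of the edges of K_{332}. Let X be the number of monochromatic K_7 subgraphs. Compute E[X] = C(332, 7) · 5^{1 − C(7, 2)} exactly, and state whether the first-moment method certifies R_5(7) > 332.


E[X] = C(332, 7) · 5^{1 − 21} = 82772214646616 · 5^{−20} = 82772214646616/95367431640625.
As a reduced fraction: E[X] = 82772214646616/95367431640625 ≈ 0.867930.
Is E[X] < 1? YES.
Since E[X] < 1, there exists a 5-coloring of K_{332} with no monochromatic K_7; hence R_5(7) > 332.

E[X] = 82772214646616/95367431640625 ≈ 0.867930; E[X] < 1, so R_5(7) > 332.


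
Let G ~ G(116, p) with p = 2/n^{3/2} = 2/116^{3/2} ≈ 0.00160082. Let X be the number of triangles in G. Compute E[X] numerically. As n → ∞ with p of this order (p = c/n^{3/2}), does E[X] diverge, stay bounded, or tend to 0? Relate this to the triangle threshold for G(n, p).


Number of potential triangles: C(116, 3) = 253460.
Each occurs with probability p³ ≈ (0.00160082)³ ≈ 4.10231529e-09.
By linearity: E[X] = C(116, 3)·p³ ≈ 253460 · 4.10231529e-09 ≈ 0.001040.
Since α = 3/2 > 1, p = c/n^{3/2} = o(1/n) is below the triangle threshold p ~ 1/n. Asymptotically E[X] ~ (c³/6)·n^{3(1−α)} = (2³/6)·n^{-1.5} → 0, so by Markov's inequality G has no triangles w.h.p.

E[X] ≈ 0.001040; in regime p = Θ(1/n^{3/2}) E[X] tends to 0 (below the triangle threshold p ~ 1/n).


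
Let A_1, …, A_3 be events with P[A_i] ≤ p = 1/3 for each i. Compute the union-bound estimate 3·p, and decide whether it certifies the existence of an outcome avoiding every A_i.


Union bound: P[∪_{i=1}^{3} A_i] ≤ Σ_i P[A_i] ≤ 3·p = 3·(1/3) = 1.
Numerically: 1 ≈ 1.0000.
Is 1 < 1? NO.
Since the bound 1 is ≥ 1, the union bound is uninformative here; it does NOT by itself certify existence.

3·p = 1 ≈ 1.0000; existence NOT certified by the union bound.


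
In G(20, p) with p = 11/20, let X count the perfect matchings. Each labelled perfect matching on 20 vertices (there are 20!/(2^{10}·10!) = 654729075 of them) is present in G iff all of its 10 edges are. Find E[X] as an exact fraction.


K_20 has 20!/(2^{10}·10!) = 654729075 labelled perfect matchings.
For each such perfect matching H, let X_H = 1 if all 10 edges of H are present in G. Then P[X_H = 1] = p^{10} = (11/20)^{10} = 25937424601/10240000000000.
By linearity of expectation: E[X] = Σ_H E[X_H] = 654729075 · p^{10} = 654729075 · 25937424601/10240000000000 = 679279440675798963/409600000000.
Numerically: E[X] ≈ 1.66e+06.

E[X] = 654729075 · (11/20)^{10} = 679279440675798963/409600000000 ≈ 1.66e+06.


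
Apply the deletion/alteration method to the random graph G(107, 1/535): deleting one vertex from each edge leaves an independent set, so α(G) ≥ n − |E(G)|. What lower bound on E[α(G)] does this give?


E[|E(G)|] = C(107, 2)·p = 5671 · (1/535) = 53/5.
E[α(G)] ≥ n − E[|E(G)|] = 107 − 53/5 = 482/5.
Numerically: ≈ 96.400000.
(This is only a lower bound; the true E[α(G)] may be larger.)

E[α(G)] ≥ 482/5 ≈ 96.400000.


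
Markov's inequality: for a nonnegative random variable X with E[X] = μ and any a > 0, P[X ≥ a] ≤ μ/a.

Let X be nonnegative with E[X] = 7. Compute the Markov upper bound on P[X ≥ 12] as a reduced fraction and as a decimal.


μ = E[X] = 7, a = 12.
Markov: P[X ≥ 12] ≤ μ/a = (7)/12 = 7/12.
Numerically: ≈ 0.5833.
(Since a = 12 > μ = 7.0000, the bound 7/12 is < 1 and informative.)

P[X ≥ 12] ≤ 7/12 ≈ 0.5833.


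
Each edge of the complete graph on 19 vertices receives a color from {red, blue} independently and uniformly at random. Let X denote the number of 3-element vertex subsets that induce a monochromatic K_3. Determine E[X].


Let X = Σ_S X_S over the C(19, 3) = 969 subsets S of size 3, where X_S = 1 if the K_3 on S is monochromatic.
For a fixed S, the K_3 on S has C(3, 2) = 3 edges. P[all 3 edges red] = (1/2)^3, and likewise for blue, so P[monochromatic] = 2·(1/2)^3 = 2^{1 − 3} = 1/4.
By linearity: E[X] = C(19, 3) · 2^{1 − 3} = 969 · 1/4 = 969/4.
Numerically: E[X] ≈ 242.250.

E[X] = C(19,3)·2^(1−C(3,2)) = 969/4 ≈ 242.250.


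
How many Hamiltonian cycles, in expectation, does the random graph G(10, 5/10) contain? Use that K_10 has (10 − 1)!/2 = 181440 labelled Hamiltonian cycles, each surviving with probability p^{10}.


K_10 has (10 − 1)!/2 = 181440 labelled Hamiltonian cycles.
For each such Hamiltonian cycle H, let X_H = 1 if all 10 edges of H are present in G. Then P[X_H = 1] = p^{10} = (1/2)^{10} = 1/1024.
Summing the indicators: E[X] = Σ_H E[X_H] = 181440 · p^{10} = 181440 · 1/1024 = 2835/16.
Numerically: E[X] ≈ 177.2.

E[X] = 181440 · (1/2)^{10} = 2835/16 ≈ 177.2.


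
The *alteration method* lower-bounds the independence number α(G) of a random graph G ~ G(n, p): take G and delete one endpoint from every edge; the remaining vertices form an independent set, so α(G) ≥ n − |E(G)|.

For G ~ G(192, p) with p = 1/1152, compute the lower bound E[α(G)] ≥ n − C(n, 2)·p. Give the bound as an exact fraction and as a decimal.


E[|E(G)|] = C(192, 2)·p = 18336 · (1/1152) = 191/12.
E[α(G)] ≥ n − E[|E(G)|] = 192 − 191/12 = 2113/12.
Numerically: ≈ 176.083.
(This is only a lower bound; the true E[α(G)] may be larger.)

E[α(G)] ≥ 2113/12 ≈ 176.083.


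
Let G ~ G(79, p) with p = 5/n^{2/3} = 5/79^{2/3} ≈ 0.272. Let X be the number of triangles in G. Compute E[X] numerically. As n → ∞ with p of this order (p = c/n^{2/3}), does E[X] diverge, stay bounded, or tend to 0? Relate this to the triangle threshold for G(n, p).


Number of potential triangles: C(79, 3) = 79079.
Each occurs with probability p³ ≈ (0.272)³ ≈ 2.00288e-02.
By linearity: E[X] = C(79, 3)·p³ ≈ 79079 · 2.00288e-02 ≈ 1583.861.
Since α = 2/3 < 1, p = c/n^{2/3} ≫ 1/n is above the triangle threshold p ~ 1/n. Asymptotically E[X] ~ (c³/6)·n^{3(1−α)} = (5³/6)·n^{1} → ∞; triangles are abundant w.h.p.

E[X] ≈ 1583.861; in regime p = Θ(1/n^{2/3}) E[X] diverges (above the triangle threshold p ~ 1/n).


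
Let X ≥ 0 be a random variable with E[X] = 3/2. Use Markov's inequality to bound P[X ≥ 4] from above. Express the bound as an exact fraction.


μ = E[X] = 3/2, a = 4.
Markov: P[X ≥ 4] ≤ μ/a = (3/2)/4 = 3/8.
Numerically: ≈ 0.375000.
(Since a = 4 > μ = 1.500000, the bound 3/8 is < 1 and informative.)

P[X ≥ 4] ≤ 3/8 ≈ 0.375000.


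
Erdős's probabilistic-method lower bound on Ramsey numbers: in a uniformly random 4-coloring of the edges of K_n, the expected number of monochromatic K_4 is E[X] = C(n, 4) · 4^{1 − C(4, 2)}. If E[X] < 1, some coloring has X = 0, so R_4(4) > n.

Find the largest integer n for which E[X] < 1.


We need C(n, 4) · 4^{1 − 6} < 1, i.e. C(n, 4) < 4^{6 − 1} = 1024.
Check values of n near the boundary:
  n = 12: C(12, 4) = 495; 495 < 1024? YES
  n = 13: C(13, 4) = 715; 715 < 1024? YES
  n = 14: C(14, 4) = 1001; 1001 < 1024? YES
  n = 15: C(15, 4) = 1365; 1365 < 1024? NO
  n = 16: C(16, 4) = 1820; 1820 < 1024? NO
The largest n with C(n, 4) < 1024 is n = 14 (where E[X] = 1001/1024 ≈ 0.9775391). Hence R_4(4) > 14, i.e. R_4(4) ≥ 15.

Largest n = 14; hence R_4(4) > 14.


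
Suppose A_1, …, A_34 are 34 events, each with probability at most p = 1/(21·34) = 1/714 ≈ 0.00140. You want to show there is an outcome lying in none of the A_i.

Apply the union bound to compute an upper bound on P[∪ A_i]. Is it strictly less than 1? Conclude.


Union bound: P[∪_{i=1}^{34} A_i] ≤ Σ_i P[A_i] ≤ 34·p = 34·(1/714) = 1/21.
Numerically: 1/21 ≈ 0.04762.
Is 1/21 < 1? YES.
Since P[∪ A_i] ≤ 1/21 < 1, the complement has P[∩ A_i^c] ≥ 1 − 1/21 = 20/21 > 0, so some outcome avoids every A_i.

34·p = 1/21 ≈ 0.04762; existence CERTIFIED by the union bound.


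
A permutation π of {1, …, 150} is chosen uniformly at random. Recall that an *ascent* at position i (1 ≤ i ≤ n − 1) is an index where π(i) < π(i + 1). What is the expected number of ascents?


Write X = Σ X_I over i = 1, …, 149, with X_I the indicator of one ascent.
There are 149 indicators.
For each fixed i, the pair (π(i), π(i+1)) is a uniformly random ordered pair of distinct values from {1, …, 150}; by symmetry P[π(i) < π(i+1)] = 1/2.
By linearity: E[X] = 149 · (1/2) = (150 − 1) · (1/2) = 149/2 ≈ 74.500.

E[X] = 149/2 = 74.500.


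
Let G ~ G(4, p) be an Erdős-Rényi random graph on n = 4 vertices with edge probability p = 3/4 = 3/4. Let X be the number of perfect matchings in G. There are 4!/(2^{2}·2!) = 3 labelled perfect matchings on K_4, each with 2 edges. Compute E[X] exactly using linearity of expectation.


K_4 has 4!/(2^{2}·2!) = 3 labelled perfect matchings.
For each such perfect matching H, let X_H = 1 if all 2 edges of H are present in G. Then P[X_H = 1] = p^{2} = (3/4)^{2} = 9/16.
Summing the indicators: E[X] = Σ_H E[X_H] = 3 · p^{2} = 3 · 9/16 = 27/16.
Numerically: E[X] ≈ 1.6875.

E[X] = 3 · (3/4)^{2} = 27/16 ≈ 1.6875.


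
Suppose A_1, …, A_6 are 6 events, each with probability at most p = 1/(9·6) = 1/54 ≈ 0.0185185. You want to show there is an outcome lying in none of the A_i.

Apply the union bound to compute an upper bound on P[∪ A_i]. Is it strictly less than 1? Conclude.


Union bound: P[∪_{i=1}^{6} A_i] ≤ Σ_i P[A_i] ≤ 6·p = 6·(1/54) = 1/9.
Numerically: 1/9 ≈ 0.1111111.
Is 1/9 < 1? YES.
Since P[∪ A_i] ≤ 1/9 < 1, the complement has P[∩ A_i^c] ≥ 1 − 1/9 = 8/9 > 0, so some outcome avoids every A_i.

6·p = 1/9 ≈ 0.1111111; existence CERTIFIED by the union bound.


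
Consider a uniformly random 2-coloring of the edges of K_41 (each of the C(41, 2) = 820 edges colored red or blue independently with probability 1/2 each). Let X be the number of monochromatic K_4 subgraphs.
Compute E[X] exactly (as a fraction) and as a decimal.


Let X = Σ_S X_S over the C(41, 4) = 101270 subsets S of size 4, where X_S = 1 if the K_4 on S is monochromatic.
For a fixed S, the K_4 on S has C(4, 2) = 6 edges. P[all 6 edges red] = (1/2)^6, and likewise for blue, so P[monochromatic] = 2·(1/2)^6 = 2^{1 − 6} = 1/32.
By linearity of expectation: E[X] = C(41, 4) · 2^{1 − 6} = 101270 · 1/32 = 50635/16.
Numerically: E[X] ≈ 3164.687500.

E[X] = C(41,4)·2^(1−C(4,2)) = 50635/16 ≈ 3164.687500.


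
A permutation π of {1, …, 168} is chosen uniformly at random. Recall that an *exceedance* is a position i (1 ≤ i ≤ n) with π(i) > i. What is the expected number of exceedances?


Write X = Σ_{i=1}^{168} X_i, where X_i = 1_{π(i) > i}.
For each fixed i, π(i) is uniform over {1, …, 168} (marginal of a uniform permutation), so P[π(i) > i] = (n − i)/n. Summing: Σ_{i=1}^{168} (n − i)/n = (0 + 1 + … + 167)/168 = 168(168 − 1)/(2·168) = (168 − 1)/2.
Hence E[X] = Σ_{i=1}^{168} (168 − i)/168 = 167/2 ≈ 83.500000.

E[X] = 167/2 = 83.500000.


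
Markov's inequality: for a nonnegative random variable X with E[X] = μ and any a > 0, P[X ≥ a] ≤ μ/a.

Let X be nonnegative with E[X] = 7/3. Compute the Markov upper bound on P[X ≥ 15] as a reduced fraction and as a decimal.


μ = E[X] = 7/3, a = 15.
Markov: P[X ≥ 15] ≤ μ/a = (7/3)/15 = 7/45.
Numerically: ≈ 0.15556.
(Since a = 15 > μ = 2.33333, the bound 7/45 is < 1 and informative.)

P[X ≥ 15] ≤ 7/45 ≈ 0.15556.


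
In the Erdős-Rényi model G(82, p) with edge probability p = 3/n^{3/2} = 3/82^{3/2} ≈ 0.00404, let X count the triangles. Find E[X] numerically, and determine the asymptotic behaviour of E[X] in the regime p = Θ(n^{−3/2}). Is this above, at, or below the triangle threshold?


Number of potential triangles: C(82, 3) = 88560.
Each occurs with probability p³ ≈ (0.00404)³ ≈ 6.59480e-08.
By linearity: E[X] = C(82, 3)·p³ ≈ 88560 · 6.59480e-08 ≈ 0.006.
Since α = 3/2 > 1, p = c/n^{3/2} = o(1/n) is below the triangle threshold p ~ 1/n. Asymptotically E[X] ~ (c³/6)·n^{3(1−α)} = (3³/6)·n^{-1.5} → 0, so by Markov's inequality G has no triangles w.h.p.

E[X] ≈ 0.006; in regime p = Θ(1/n^{3/2}) E[X] tends to 0 (below the triangle threshold p ~ 1/n).


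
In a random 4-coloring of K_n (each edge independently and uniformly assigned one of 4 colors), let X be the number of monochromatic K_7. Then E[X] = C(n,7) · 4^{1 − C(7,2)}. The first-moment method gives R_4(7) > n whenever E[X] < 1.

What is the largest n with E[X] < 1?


We need C(n, 7) · 4^{1 − 21} < 1, i.e. C(n, 7) < 4^{21 − 1} = 1099511627776.
Check values of n near the boundary:
  n = 177: C(177, 7) = 957664425960; 957664425960 < 1099511627776? YES
  n = 178: C(178, 7) = 996867063280; 996867063280 < 1099511627776? YES
  n = 179: C(179, 7) = 1037437234460; 1037437234460 < 1099511627776? YES
  n = 180: C(180, 7) = 1079414463600; 1079414463600 < 1099511627776? YES
  n = 181: C(181, 7) = 1122839183400; 1122839183400 < 1099511627776? NO
The largest n with C(n, 7) < 1099511627776 is n = 180 (where E[X] = 67463403975/68719476736 ≈ 0.98172). Hence R_4(7) > 180, i.e. R_4(7) ≥ 181.

Largest n = 180; hence R_4(7) > 180.


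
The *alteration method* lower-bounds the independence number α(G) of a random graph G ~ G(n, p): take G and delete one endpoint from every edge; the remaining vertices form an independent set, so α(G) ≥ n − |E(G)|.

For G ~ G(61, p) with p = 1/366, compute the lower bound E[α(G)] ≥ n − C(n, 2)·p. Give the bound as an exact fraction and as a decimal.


E[|E(G)|] = C(61, 2)·p = 1830 · (1/366) = 5.
E[α(G)] ≥ n − E[|E(G)|] = 61 − 5 = 56.
Numerically: ≈ 56.0000.
(This is only a lower bound; the true E[α(G)] may be larger.)

E[α(G)] ≥ 56 ≈ 56.0000.


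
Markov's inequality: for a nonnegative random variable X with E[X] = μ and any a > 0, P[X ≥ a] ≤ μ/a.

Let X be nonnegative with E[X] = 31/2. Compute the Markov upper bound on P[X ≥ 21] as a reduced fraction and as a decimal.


μ = E[X] = 31/2, a = 21.
Markov: P[X ≥ 21] ≤ μ/a = (31/2)/21 = 31/42.
Numerically: ≈ 0.738095.
(Since a = 21 > μ = 15.500000, the bound 31/42 is < 1 and informative.)

P[X ≥ 21] ≤ 31/42 ≈ 0.738095.


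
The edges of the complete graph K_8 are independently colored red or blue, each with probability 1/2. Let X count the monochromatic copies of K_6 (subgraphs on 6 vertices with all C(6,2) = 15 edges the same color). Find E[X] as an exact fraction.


Let X = Σ_S X_S over the C(8, 6) = 28 subsets S of size 6, where X_S = 1 if the K_6 on S is monochromatic.
For a fixed S, the K_6 on S has C(6, 2) = 15 edges. P[all 15 edges red] = (1/2)^15, and likewise for blue, so P[monochromatic] = 2·(1/2)^15 = 2^{1 − 15} = 1/16384.
By linearity: E[X] = C(8, 6) · 2^{1 − 15} = 28 · 1/16384 = 7/4096.
Numerically: E[X] ≈ 0.002.

E[X] = C(8,6)·2^(1−C(6,2)) = 7/4096 ≈ 0.002.


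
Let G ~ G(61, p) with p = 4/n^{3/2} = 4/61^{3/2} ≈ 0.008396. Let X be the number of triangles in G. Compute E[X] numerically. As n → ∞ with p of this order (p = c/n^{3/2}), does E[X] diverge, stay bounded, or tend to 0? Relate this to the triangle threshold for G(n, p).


Number of potential triangles: C(61, 3) = 35990.
Each occurs with probability p³ ≈ (0.008396)³ ≈ 5.918283e-07.
By linearity: E[X] = C(61, 3)·p³ ≈ 35990 · 5.918283e-07 ≈ 0.0213.
Since α = 3/2 > 1, p = c/n^{3/2} = o(1/n) is below the triangle threshold p ~ 1/n. Asymptotically E[X] ~ (c³/6)·n^{3(1−α)} = (4³/6)·n^{-1.5} → 0, so by Markov's inequality G has no triangles w.h.p.

E[X] ≈ 0.0213; in regime p = Θ(1/n^{3/2}) E[X] tends to 0 (below the triangle threshold p ~ 1/n).


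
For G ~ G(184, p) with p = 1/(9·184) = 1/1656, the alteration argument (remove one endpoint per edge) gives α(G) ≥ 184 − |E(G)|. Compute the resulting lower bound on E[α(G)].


E[|E(G)|] = C(184, 2)·p = 16836 · (1/1656) = 61/6.
E[α(G)] ≥ n − E[|E(G)|] = 184 − 61/6 = 1043/6.
Numerically: ≈ 173.833.
(This is only a lower bound; the true E[α(G)] may be larger.)

E[α(G)] ≥ 1043/6 ≈ 173.833.


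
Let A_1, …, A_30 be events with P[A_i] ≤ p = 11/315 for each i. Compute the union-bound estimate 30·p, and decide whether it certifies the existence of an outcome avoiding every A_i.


Union bound: P[∪_{i=1}^{30} A_i] ≤ Σ_i P[A_i] ≤ 30·p = 30·(11/315) = 22/21.
Numerically: 22/21 ≈ 1.047619.
Is 22/21 < 1? NO.
Since the bound 22/21 is ≥ 1, the union bound is uninformative here; it does NOT by itself certify existence.

30·p = 22/21 ≈ 1.047619; existence NOT certified by the union bound.


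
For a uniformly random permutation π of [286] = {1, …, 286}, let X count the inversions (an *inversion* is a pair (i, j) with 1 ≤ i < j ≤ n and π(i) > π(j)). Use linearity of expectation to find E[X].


Write X = Σ X_I over the C(286, 2) = 40755 pairs i < j, with X_I the indicator of one inversion.
There are 40755 indicators.
For each fixed pair i < j, the values π(i) and π(j) are two distinct elements of {1, …, 286} in uniformly random order; by symmetry P[π(i) > π(j)] = 1/2.
By linearity: E[X] = 40755 · (1/2) = C(286, 2) · (1/2) = 40755/2 = 40755/2 ≈ 20377.5000.

E[X] = 40755/2 = 20377.5000.


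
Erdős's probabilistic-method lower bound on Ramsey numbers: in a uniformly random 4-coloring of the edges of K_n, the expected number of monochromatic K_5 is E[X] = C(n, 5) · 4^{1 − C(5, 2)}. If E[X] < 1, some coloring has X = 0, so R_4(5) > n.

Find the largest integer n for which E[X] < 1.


We need C(n, 5) · 4^{1 − 10} < 1, i.e. C(n, 5) < 4^{10 − 1} = 262144.
Check values of n near the boundary:
  n = 30: C(30, 5) = 142506; 142506 < 262144? YES
  n = 31: C(31, 5) = 169911; 169911 < 262144? YES
  n = 32: C(32, 5) = 201376; 201376 < 262144? YES
  n = 33: C(33, 5) = 237336; 237336 < 262144? YES
  n = 34: C(34, 5) = 278256; 278256 < 262144? NO
The largest n with C(n, 5) < 262144 is n = 33 (where E[X] = 29667/32768 ≈ 0.9054). Hence R_4(5) > 33, i.e. R_4(5) ≥ 34.

Largest n = 33; hence R_4(5) > 33.


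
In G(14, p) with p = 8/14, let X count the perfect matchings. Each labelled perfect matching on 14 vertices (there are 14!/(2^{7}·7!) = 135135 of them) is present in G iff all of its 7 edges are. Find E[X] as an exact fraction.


K_14 has 14!/(2^{7}·7!) = 135135 labelled perfect matchings.
For each such perfect matching H, let X_H = 1 if all 7 edges of H are present in G. Then P[X_H = 1] = p^{7} = (4/7)^{7} = 16384/823543.
By linearity: E[X] = Σ_H E[X_H] = 135135 · p^{7} = 135135 · 16384/823543 = 316293120/117649.
Numerically: E[X] ≈ 2688.

E[X] = 135135 · (4/7)^{7} = 316293120/117649 ≈ 2688.


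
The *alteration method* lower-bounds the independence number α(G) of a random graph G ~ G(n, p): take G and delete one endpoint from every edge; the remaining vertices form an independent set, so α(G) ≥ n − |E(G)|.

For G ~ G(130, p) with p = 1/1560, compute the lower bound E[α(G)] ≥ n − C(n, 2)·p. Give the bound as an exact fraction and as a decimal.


E[|E(G)|] = C(130, 2)·p = 8385 · (1/1560) = 43/8.
E[α(G)] ≥ n − E[|E(G)|] = 130 − 43/8 = 997/8.
Numerically: ≈ 124.625000.
(This is only a lower bound; the true E[α(G)] may be larger.)

E[α(G)] ≥ 997/8 ≈ 124.625000.


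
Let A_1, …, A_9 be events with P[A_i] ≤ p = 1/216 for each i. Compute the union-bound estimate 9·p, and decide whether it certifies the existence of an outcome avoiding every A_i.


Union bound: P[∪_{i=1}^{9} A_i] ≤ Σ_i P[A_i] ≤ 9·p = 9·(1/216) = 1/24.
Numerically: 1/24 ≈ 0.041667.
Is 1/24 < 1? YES.
Since P[∪ A_i] ≤ 1/24 < 1, the complement has P[∩ A_i^c] ≥ 1 − 1/24 = 23/24 > 0, so some outcome avoids every A_i.

9·p = 1/24 ≈ 0.041667; existence CERTIFIED by the union bound.


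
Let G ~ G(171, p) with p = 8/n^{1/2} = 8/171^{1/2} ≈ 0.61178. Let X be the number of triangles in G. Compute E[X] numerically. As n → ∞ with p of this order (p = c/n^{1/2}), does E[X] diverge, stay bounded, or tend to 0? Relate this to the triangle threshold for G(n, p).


Number of potential triangles: C(171, 3) = 818805.
Each occurs with probability p³ ≈ (0.61178)³ ≈ 2.2896853e-01.
By linearity: E[X] = C(171, 3)·p³ ≈ 818805 · 2.2896853e-01 ≈ 187480.57697.
Since α = 1/2 < 1, p = c/n^{1/2} ≫ 1/n is above the triangle threshold p ~ 1/n. Asymptotically E[X] ~ (c³/6)·n^{3(1−α)} = (8³/6)·n^{1.5} → ∞; triangles are abundant w.h.p.

E[X] ≈ 187480.57697; in regime p = Θ(1/n^{1/2}) E[X] diverges (above the triangle threshold p ~ 1/n).


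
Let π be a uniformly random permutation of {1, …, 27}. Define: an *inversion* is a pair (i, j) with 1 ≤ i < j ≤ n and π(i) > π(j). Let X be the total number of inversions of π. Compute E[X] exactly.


Write X = Σ X_I over the C(27, 2) = 351 pairs i < j, with X_I the indicator of one inversion.
There are 351 indicators.
For each fixed pair i < j, the values π(i) and π(j) are two distinct elements of {1, …, 27} in uniformly random order; by symmetry P[π(i) > π(j)] = 1/2.
By linearity: E[X] = 351 · (1/2) = C(27, 2) · (1/2) = 351/2 = 351/2 ≈ 175.50000.

E[X] = 351/2 = 175.50000.


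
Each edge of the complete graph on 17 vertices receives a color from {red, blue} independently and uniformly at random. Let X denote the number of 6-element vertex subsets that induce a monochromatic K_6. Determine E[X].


Let X = Σ_S X_S over the C(17, 6) = 12376 subsets S of size 6, where X_S = 1 if the K_6 on S is monochromatic.
For a fixed S, the K_6 on S has C(6, 2) = 15 edges. P[all 15 edges red] = (1/2)^15, and likewise for blue, so P[monochromatic] = 2·(1/2)^15 = 2^{1 − 15} = 1/16384.
By linearity: E[X] = C(17, 6) · 2^{1 − 15} = 12376 · 1/16384 = 1547/2048.
Numerically: E[X] ≈ 0.7554.

E[X] = C(17,6)·2^(1−C(6,2)) = 1547/2048 ≈ 0.7554.


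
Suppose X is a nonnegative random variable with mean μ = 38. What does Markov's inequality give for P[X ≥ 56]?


μ = E[X] = 38, a = 56.
Markov: P[X ≥ 56] ≤ μ/a = (38)/56 = 19/28.
Numerically: ≈ 0.679.
(Since a = 56 > μ = 38.000, the bound 19/28 is < 1 and informative.)

P[X ≥ 56] ≤ 19/28 ≈ 0.679.


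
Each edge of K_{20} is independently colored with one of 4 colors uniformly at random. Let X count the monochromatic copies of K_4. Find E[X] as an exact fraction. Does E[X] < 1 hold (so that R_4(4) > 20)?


E[X] = C(20, 4) · 4^{1 − 6} = 4845 · 4^{−5} = 4845/1024.
As a reduced fraction: E[X] = 4845/1024 ≈ 4.7314453.
Is E[X] < 1? NO.
Since E[X] ≥ 1, the first-moment bound is inconclusive at n = 20; it does NOT by itself certify R_4(4) > 20.

E[X] = 4845/1024 ≈ 4.7314453; E[X] ≥ 1; first-moment method inconclusive here.


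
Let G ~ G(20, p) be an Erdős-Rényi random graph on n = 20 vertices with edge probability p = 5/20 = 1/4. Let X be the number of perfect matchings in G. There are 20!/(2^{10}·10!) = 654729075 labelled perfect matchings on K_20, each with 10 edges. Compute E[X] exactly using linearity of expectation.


K_20 has 20!/(2^{10}·10!) = 654729075 labelled perfect matchings.
For each such perfect matching H, let X_H = 1 if all 10 edges of H are present in G. Then P[X_H = 1] = p^{10} = (1/4)^{10} = 1/1048576.
By linearity of expectation: E[X] = Σ_H E[X_H] = 654729075 · p^{10} = 654729075 · 1/1048576 = 654729075/1048576.
Numerically: E[X] ≈ 624.398.

E[X] = 654729075 · (1/4)^{10} = 654729075/1048576 ≈ 624.398.


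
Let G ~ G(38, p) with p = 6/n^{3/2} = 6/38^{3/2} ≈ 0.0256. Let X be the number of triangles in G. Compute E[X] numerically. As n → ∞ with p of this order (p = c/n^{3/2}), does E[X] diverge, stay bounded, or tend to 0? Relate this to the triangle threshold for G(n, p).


Number of potential triangles: C(38, 3) = 8436.
Each occurs with probability p³ ≈ (0.0256)³ ≈ 1.68046e-05.
By linearity: E[X] = C(38, 3)·p³ ≈ 8436 · 1.68046e-05 ≈ 0.142.
Since α = 3/2 > 1, p = c/n^{3/2} = o(1/n) is below the triangle threshold p ~ 1/n. Asymptotically E[X] ~ (c³/6)·n^{3(1−α)} = (6³/6)·n^{-1.5} → 0, so by Markov's inequality G has no triangles w.h.p.

E[X] ≈ 0.142; in regime p = Θ(1/n^{3/2}) E[X] tends to 0 (below the triangle threshold p ~ 1/n).


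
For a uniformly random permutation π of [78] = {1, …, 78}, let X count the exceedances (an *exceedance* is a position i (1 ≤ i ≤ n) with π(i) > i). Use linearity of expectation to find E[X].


Write X = Σ_{i=1}^{78} X_i, where X_i = 1_{π(i) > i}.
For each fixed i, π(i) is uniform over {1, …, 78} (marginal of a uniform permutation), so P[π(i) > i] = (n − i)/n. Summing: Σ_{i=1}^{78} (n − i)/n = (0 + 1 + … + 77)/78 = 78(78 − 1)/(2·78) = (78 − 1)/2.
Hence E[X] = Σ_{i=1}^{78} (78 − i)/78 = 77/2 ≈ 38.500.

E[X] = 77/2 = 38.500.


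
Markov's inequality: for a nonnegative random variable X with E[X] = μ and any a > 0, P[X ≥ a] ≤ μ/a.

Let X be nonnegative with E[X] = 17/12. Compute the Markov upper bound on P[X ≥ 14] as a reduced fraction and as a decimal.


μ = E[X] = 17/12, a = 14.
Markov: P[X ≥ 14] ≤ μ/a = (17/12)/14 = 17/168.
Numerically: ≈ 0.1012.
(Since a = 14 > μ = 1.4167, the bound 17/168 is < 1 and informative.)

P[X ≥ 14] ≤ 17/168 ≈ 0.1012.


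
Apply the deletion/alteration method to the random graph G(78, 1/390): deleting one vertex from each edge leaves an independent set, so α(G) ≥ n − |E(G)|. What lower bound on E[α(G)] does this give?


E[|E(G)|] = C(78, 2)·p = 3003 · (1/390) = 77/10.
E[α(G)] ≥ n − E[|E(G)|] = 78 − 77/10 = 703/10.
Numerically: ≈ 70.300000.
(This is only a lower bound; the true E[α(G)] may be larger.)

E[α(G)] ≥ 703/10 ≈ 70.300000.


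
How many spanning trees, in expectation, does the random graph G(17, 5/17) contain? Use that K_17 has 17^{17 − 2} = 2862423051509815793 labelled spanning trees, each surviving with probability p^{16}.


K_17 has 17^{17 − 2} = 2862423051509815793 labelled spanning trees.
For each such spanning tree H, let X_H = 1 if all 16 edges of H are present in G. Then P[X_H = 1] = p^{16} = (5/17)^{16} = 152587890625/48661191875666868481.
By linearity of expectation: E[X] = Σ_H E[X_H] = 2862423051509815793 · p^{16} = 2862423051509815793 · 152587890625/48661191875666868481 = 152587890625/17.
Numerically: E[X] ≈ 8.98e+09.

E[X] = 2862423051509815793 · (5/17)^{16} = 152587890625/17 ≈ 8.98e+09.


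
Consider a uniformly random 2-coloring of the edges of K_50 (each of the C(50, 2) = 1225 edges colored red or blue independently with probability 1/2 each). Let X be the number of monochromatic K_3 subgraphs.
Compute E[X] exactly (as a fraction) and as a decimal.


Let X = Σ_S X_S over the C(50, 3) = 19600 subsets S of size 3, where X_S = 1 if the K_3 on S is monochromatic.
For a fixed S, the K_3 on S has C(3, 2) = 3 edges. P[all 3 edges red] = (1/2)^3, and likewise for blue, so P[monochromatic] = 2·(1/2)^3 = 2^{1 − 3} = 1/4.
By linearity of expectation: E[X] = C(50, 3) · 2^{1 − 3} = 19600 · 1/4 = 4900.
Numerically: E[X] ≈ 4900.00000.

E[X] = C(50,3)·2^(1−C(3,2)) = 4900 ≈ 4900.00000.


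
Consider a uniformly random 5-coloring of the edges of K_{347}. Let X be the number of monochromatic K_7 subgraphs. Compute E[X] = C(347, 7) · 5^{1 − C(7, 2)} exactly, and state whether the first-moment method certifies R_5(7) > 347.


E[X] = C(347, 7) · 5^{1 − 21} = 113090774900334 · 5^{−20} = 113090774900334/95367431640625.
As a reduced fraction: E[X] = 113090774900334/95367431640625 ≈ 1.186.
Is E[X] < 1? NO.
Since E[X] ≥ 1, the first-moment bound is inconclusive at n = 347; it does NOT by itself certify R_5(7) > 347.

E[X] = 113090774900334/95367431640625 ≈ 1.186; E[X] ≥ 1; first-moment method inconclusive here.


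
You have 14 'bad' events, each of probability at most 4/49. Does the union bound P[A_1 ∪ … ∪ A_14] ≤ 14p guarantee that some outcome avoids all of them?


Union bound: P[∪_{i=1}^{14} A_i] ≤ Σ_i P[A_i] ≤ 14·p = 14·(4/49) = 8/7.
Numerically: 8/7 ≈ 1.1429.
Is 8/7 < 1? NO.
Since the bound 8/7 is ≥ 1, the union bound is uninformative here; it does NOT by itself certify existence.

14·p = 8/7 ≈ 1.1429; existence NOT certified by the union bound.


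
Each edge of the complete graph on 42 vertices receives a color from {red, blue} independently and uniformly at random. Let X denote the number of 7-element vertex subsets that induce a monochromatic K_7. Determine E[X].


Let X = Σ_S X_S over the C(42, 7) = 26978328 subsets S of size 7, where X_S = 1 if the K_7 on S is monochromatic.
For a fixed S, the K_7 on S has C(7, 2) = 21 edges. P[all 21 edges red] = (1/2)^21, and likewise for blue, so P[monochromatic] = 2·(1/2)^21 = 2^{1 − 21} = 1/1048576.
Summing: E[X] = C(42, 7) · 2^{1 − 21} = 26978328 · 1/1048576 = 3372291/131072.
Numerically: E[X] ≈ 25.7285.

E[X] = C(42,7)·2^(1−C(7,2)) = 3372291/131072 ≈ 25.7285.


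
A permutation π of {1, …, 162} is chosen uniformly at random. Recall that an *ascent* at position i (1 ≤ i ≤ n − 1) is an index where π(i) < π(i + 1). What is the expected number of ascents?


Write X = Σ X_I over i = 1, …, 161, with X_I the indicator of one ascent.
There are 161 indicators.
For each fixed i, the pair (π(i), π(i+1)) is a uniformly random ordered pair of distinct values from {1, …, 162}; by symmetry P[π(i) < π(i+1)] = 1/2.
By linearity: E[X] = 161 · (1/2) = (162 − 1) · (1/2) = 161/2 ≈ 80.500000.

E[X] = 161/2 = 80.500000.


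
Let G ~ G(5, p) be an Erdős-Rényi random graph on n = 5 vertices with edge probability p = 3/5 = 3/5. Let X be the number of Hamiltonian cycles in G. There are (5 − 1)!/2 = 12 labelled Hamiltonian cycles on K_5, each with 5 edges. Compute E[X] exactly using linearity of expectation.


K_5 has (5 − 1)!/2 = 12 labelled Hamiltonian cycles.
For each such Hamiltonian cycle H, let X_H = 1 if all 5 edges of H are present in G. Then P[X_H = 1] = p^{5} = (3/5)^{5} = 243/3125.
By linearity: E[X] = Σ_H E[X_H] = 12 · p^{5} = 12 · 243/3125 = 2916/3125.
Numerically: E[X] ≈ 0.9331.

E[X] = 12 · (3/5)^{5} = 2916/3125 ≈ 0.9331.


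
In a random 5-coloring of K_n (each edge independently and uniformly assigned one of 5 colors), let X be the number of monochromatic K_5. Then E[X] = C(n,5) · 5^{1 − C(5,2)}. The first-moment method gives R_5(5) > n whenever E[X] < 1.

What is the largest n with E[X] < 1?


We need C(n, 5) · 5^{1 − 10} < 1, i.e. C(n, 5) < 5^{10 − 1} = 1953125.
Check values of n near the boundary:
  n = 48: C(48, 5) = 1712304; 1712304 < 1953125? YES
  n = 49: C(49, 5) = 1906884; 1906884 < 1953125? YES
  n = 50: C(50, 5) = 2118760; 2118760 < 1953125? NO
  n = 51: C(51, 5) = 2349060; 2349060 < 1953125? NO
  n = 52: C(52, 5) = 2598960; 2598960 < 1953125? NO
The largest n with C(n, 5) < 1953125 is n = 49 (where E[X] = 1906884/1953125 ≈ 0.9763). Hence R_5(5) > 49, i.e. R_5(5) ≥ 50.

Largest n = 49; hence R_5(5) > 49.


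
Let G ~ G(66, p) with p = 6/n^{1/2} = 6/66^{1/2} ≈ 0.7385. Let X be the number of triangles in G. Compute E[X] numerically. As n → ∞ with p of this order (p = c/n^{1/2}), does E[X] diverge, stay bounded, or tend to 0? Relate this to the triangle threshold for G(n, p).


Number of potential triangles: C(66, 3) = 45760.
Each occurs with probability p³ ≈ (0.7385)³ ≈ 4.028449e-01.
By linearity: E[X] = C(66, 3)·p³ ≈ 45760 · 4.028449e-01 ≈ 18434.1817.
Since α = 1/2 < 1, p = c/n^{1/2} ≫ 1/n is above the triangle threshold p ~ 1/n. Asymptotically E[X] ~ (c³/6)·n^{3(1−α)} = (6³/6)·n^{1.5} → ∞; triangles are abundant w.h.p.

E[X] ≈ 18434.1817; in regime p = Θ(1/n^{1/2}) E[X] diverges (above the triangle threshold p ~ 1/n).
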